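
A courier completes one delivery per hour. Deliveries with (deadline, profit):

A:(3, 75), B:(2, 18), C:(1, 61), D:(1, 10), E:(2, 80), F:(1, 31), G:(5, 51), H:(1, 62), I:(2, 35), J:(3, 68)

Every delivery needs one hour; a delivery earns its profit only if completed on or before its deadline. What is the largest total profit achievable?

274

Profit order: E=80 A=75 J=68 H=62 C=61 G=51 I=35 F=31 B=18 D=10
Assign: E→slot 2, A→slot 3, J→slot 1, H skipped, C skipped, G→slot 5, I skipped, F skipped, B skipped, D skipped.
Slots: [1:J] [2:E] [3:A] [5:G]
Profit = 68 + 80 + 75 + 51 = 274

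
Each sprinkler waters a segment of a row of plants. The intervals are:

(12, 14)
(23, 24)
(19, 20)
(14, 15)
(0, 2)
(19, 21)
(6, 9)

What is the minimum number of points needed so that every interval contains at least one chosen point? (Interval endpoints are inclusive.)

5

Process intervals by earliest right end; each time one isn't hit yet, stab at its right endpoint.
Sorted: [0,2] [6,9] [12,14] [14,15] [19,20] [19,21] [23,24]
{[0,2]} hit by 2; {[6,9]} hit by 9; {[12,14],[14,15]} hit by 14; {[19,20],[19,21]} hit by 20; {[23,24]} hit by 24.
Points: 2, 9, 14, 20, 24 (5 total).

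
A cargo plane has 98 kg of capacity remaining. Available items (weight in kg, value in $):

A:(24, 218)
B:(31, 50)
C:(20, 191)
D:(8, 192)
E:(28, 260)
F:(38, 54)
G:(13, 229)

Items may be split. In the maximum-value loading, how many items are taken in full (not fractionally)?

5

Sort by value per unit weight and fill in that order.
Order: D (192/8=24.00) > G (229/13=17.62) > C (191/20=9.55) > E (260/28=9.29) > A (218/24=9.08) > B (50/31=1.61) > F (54/38=1.42)
Fill: take D (8 @ 192) → take G (13 @ 229) → take C (20 @ 191) → take E (28 @ 260) → take A (24 @ 218) → take 5/31 of B → 8.06; 98/98 used.
5 item(s) taken whole; one partial (take 5/31 of B).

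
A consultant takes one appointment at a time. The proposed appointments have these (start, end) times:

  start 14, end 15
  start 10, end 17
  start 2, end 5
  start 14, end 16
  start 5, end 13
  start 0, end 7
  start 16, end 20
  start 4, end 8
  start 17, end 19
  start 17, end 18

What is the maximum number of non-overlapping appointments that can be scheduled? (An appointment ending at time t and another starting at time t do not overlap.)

4

Sorted by end: (2,5)  (0,7)  (4,8)  (5,13)  (14,15)  (14,16)  (10,17)  (17,18)  (17,19)  (16,20)
take (2,5); take (5,13); take (14,15); take (17,18).
Selected 4 appointments.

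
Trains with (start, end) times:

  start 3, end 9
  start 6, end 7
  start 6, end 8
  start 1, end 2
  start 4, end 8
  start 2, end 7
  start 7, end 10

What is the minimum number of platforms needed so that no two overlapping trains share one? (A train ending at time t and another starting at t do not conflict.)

5

The answer is the maximum number of intervals overlapping at any instant.
Events (time:±→running): 1:+→1 2:-→0 2:+→1 3:+→2 4:+→3 6:+→4 6:+→5 … peak 5.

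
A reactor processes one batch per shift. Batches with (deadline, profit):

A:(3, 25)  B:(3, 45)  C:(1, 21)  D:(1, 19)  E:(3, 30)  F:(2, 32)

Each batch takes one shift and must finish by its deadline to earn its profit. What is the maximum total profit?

Sort by profit descending; place each in the latest free slot ≤ its deadline.
By profit: B(d3,45), F(d2,32), E(d3,30), A(d3,25), C(d1,21), D(d1,19)
B→slot 3; F→slot 2; E→slot 1; A skipped; C skipped; D skipped.
Profit = 30 + 32 + 45 = 107

107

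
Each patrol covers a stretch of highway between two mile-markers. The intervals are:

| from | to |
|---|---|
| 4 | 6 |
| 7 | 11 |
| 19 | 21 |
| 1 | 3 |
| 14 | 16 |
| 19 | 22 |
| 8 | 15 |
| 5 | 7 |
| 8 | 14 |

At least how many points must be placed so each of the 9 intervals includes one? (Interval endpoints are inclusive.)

5

Process intervals by earliest right end; each time one isn't hit yet, stab at its right endpoint.
Sorted: [1,3] [4,6] [5,7] [7,11] [8,14] [8,15] [14,16] [19,21] [19,22]
{[1,3]} hit by 3; {[4,6],[5,7]} hit by 6; {[7,11],[8,14],[8,15]} hit by 11; {[14,16]} hit by 16; {[19,21],[19,22]} hit by 21.
Points: 3, 6, 11, 16, 21 (5 total).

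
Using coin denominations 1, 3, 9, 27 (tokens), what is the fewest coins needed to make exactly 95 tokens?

7

95 − 3×27→14 − 1×9→5 − 1×3→2 − 2×1→0
Total coins = 3 + 1 + 1 + 2 = 7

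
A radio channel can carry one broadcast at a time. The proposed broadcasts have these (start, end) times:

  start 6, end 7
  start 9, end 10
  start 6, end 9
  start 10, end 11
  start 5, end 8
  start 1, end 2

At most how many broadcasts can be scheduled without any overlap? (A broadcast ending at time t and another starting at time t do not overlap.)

4

Order by finish time; keep every interval that doesn't clash with the previous kept one.
By end time: (1,2), (6,7), (5,8), (6,9), (9,10), (10,11).
Pick (1,2); next start ≥ 2 → (6,7); next start ≥ 7 → (9,10); next start ≥ 10 → (10,11).
Selected 4 broadcasts.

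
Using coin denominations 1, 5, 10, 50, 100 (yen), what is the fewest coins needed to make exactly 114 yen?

6

114 = 1×100 + 1×10 + 4×1
Total coins = 1 + 1 + 4 = 6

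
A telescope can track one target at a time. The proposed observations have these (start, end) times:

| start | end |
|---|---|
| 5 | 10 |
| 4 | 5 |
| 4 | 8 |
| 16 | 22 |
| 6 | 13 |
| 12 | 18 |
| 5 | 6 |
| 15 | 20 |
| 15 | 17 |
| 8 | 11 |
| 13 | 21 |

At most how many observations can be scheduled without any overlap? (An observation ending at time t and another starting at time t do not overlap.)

Sorted by end: (4,5)  (5,6)  (4,8)  (5,10)  (8,11)  (6,13)  (15,17)  (12,18)  (15,20)  (13,21)  (16,22)
take (4,5); take (5,6); take (8,11); skip (6,13); take (15,17); skip (13,21).
Selected 4 observations.

4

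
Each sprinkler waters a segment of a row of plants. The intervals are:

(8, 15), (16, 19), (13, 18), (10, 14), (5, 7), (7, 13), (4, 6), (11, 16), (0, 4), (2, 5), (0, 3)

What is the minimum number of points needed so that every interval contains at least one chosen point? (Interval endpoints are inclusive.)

4

Process intervals by earliest right end; each time one isn't hit yet, stab at its right endpoint.
By right end: [0,3]  [0,4]  [2,5]  [4,6]  [5,7]  [7,13]  [10,14]  [8,15]  [11,16]  [13,18]  [16,19]
[0,3] uncovered → point at 3; [4,6] uncovered → point at 6; [7,13] uncovered → point at 13; [16,19] uncovered → point at 19.
Points: 3, 6, 13, 19 (4 total).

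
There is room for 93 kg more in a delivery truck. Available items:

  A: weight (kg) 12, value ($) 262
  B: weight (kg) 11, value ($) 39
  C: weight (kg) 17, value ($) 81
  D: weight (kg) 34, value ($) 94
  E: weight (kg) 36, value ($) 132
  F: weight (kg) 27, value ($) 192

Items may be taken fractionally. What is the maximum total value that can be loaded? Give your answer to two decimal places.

Order: A (262/12=21.83) > F (192/27=7.11) > C (81/17=4.76) > E (132/36=3.67) > B (39/11=3.55) > D (94/34=2.76)
Fill: take A (12 @ 262) → take F (27 @ 192) → take C (17 @ 81) → take E (36 @ 132) → take 1/11 of B → 3.55; 93/93 used.
Total value = 670.55

670.55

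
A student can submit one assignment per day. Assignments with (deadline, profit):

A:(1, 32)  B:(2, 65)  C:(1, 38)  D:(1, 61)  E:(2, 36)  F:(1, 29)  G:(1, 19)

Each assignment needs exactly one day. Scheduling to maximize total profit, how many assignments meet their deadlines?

Profit order: B=65 D=61 C=38 E=36 A=32 F=29 G=19
Assign: B→slot 2, D→slot 1, C skipped, E skipped, A skipped, F skipped, G skipped.
Slots: [1:D] [2:B]
2 of 7 scheduled.

2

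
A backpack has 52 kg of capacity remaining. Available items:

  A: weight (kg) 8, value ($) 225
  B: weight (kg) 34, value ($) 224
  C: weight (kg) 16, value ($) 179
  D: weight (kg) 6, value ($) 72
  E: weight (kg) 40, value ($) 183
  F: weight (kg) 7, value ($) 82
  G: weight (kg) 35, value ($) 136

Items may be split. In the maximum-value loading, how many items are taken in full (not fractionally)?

Greedy by value/weight ratio, highest first.
Ratios (sorted): A 28.12, D 12.00, F 11.71, C 11.19, B 6.59, E 4.58, G 3.89
take A (8 @ 225); take D (6 @ 72); take F (7 @ 82); take C (16 @ 179); take 15/34 of B → 98.82. Capacity used 52/52.
4 item(s) taken whole; one partial (take 15/34 of B).

4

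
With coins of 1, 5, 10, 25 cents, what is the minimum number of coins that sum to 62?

Greedy: take as many of the largest coin as possible, then repeat with the remainder.
62 − 2×25→12 − 1×10→2 − 2×1→0
Total coins = 2 + 1 + 2 = 5

5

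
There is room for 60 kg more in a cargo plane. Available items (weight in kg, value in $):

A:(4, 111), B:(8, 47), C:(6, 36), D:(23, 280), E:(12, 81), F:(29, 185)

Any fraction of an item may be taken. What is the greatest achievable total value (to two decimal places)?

605.97

Greedy by value/weight ratio, highest first.
Ratios (sorted): A 27.75, D 12.17, E 6.75, F 6.38, C 6.00, B 5.88
take A (4 @ 111); take D (23 @ 280); take E (12 @ 81); take 21/29 of F → 133.97. Capacity used 60/60.
Total value = 605.97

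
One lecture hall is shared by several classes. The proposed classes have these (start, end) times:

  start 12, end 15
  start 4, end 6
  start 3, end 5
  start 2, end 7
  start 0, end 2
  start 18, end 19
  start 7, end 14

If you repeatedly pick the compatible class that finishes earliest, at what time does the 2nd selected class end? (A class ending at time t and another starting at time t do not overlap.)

5

Sort by end time and greedily take each interval whose start is ≥ the last chosen end.
By end time: (0,2), (3,5), (4,6), (2,7), (7,14), (12,15), (18,19).
Pick (0,2); next start ≥ 2 → (3,5); next start ≥ 5 → (7,14); next start ≥ 14 → (18,19).
Selected: (0,2) (3,5) (7,14) (18,19)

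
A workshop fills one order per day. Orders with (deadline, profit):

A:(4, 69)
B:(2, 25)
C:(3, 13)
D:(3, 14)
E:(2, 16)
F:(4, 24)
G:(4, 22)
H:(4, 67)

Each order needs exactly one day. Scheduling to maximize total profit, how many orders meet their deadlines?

Sort by profit descending; place each in the latest free slot ≤ its deadline.
By profit: A(d4,69), H(d4,67), B(d2,25), F(d4,24), G(d4,22), E(d2,16), D(d3,14), C(d3,13)
A→slot 4; H→slot 3; B→slot 2; F→slot 1; G skipped; E skipped; D skipped; C skipped.
4 of 8 scheduled.

4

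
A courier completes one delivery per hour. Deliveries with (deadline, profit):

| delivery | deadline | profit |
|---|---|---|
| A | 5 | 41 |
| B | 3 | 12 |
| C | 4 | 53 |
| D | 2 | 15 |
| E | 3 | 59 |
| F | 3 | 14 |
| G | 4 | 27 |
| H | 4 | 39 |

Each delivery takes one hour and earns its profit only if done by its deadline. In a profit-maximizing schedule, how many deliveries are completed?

Take jobs in profit order; each goes to the latest open slot no later than its deadline.
By profit: E(d3,59), C(d4,53), A(d5,41), H(d4,39), G(d4,27), D(d2,15), F(d3,14), B(d3,12)
E→slot 3; C→slot 4; A→slot 5; H→slot 2; G→slot 1; D skipped; F skipped; B skipped.
5 of 8 scheduled.

5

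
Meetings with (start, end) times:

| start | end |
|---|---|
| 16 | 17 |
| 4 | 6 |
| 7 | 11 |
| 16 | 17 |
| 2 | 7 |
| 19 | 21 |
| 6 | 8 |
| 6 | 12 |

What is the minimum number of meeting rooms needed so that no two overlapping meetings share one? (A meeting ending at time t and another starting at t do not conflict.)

Count concurrent intervals with a sweep; the peak is the room count.
Events (time:±→running): 2:+→1 4:+→2 6:-→1 6:+→2 6:+→3 … peak 3.

3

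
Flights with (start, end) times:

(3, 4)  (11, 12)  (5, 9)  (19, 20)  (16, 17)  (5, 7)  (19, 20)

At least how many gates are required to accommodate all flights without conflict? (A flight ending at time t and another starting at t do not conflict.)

The answer is the maximum number of intervals overlapping at any instant.
starts: [3, 5, 5, 11, 16, 19, 19]
ends:   [4, 7, 9, 12, 17, 20, 20]
s3→1 e4→0 s5→1 s5→2  — peak 2.

2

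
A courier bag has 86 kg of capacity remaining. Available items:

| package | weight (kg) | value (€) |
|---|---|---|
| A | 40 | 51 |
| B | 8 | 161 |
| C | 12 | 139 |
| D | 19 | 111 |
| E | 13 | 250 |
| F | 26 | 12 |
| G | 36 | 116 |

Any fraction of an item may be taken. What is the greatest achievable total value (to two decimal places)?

Greedy by value/weight ratio, highest first.
Order: B (161/8=20.12) > E (250/13=19.23) > C (139/12=11.58) > D (111/19=5.84) > G (116/36=3.22) > A (51/40=1.27) > F (12/26=0.46)
Fill: take B (8 @ 161) → take E (13 @ 250) → take C (12 @ 139) → take D (19 @ 111) → take 34/36 of G → 109.56; 86/86 used.
Total value = 770.56

770.56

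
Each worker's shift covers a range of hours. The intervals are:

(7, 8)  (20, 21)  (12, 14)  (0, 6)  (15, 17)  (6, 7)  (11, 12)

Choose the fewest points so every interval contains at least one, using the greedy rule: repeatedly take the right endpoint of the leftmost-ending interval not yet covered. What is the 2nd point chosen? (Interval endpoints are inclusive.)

Process intervals by earliest right end; each time one isn't hit yet, stab at its right endpoint.
By right end: [0,6]  [6,7]  [7,8]  [11,12]  [12,14]  [15,17]  [20,21]
[0,6] uncovered → point at 6; [7,8] uncovered → point at 8; [11,12] uncovered → point at 12; [15,17] uncovered → point at 17; [20,21] uncovered → point at 21.
Points: 6, 8, 12, 17, 21 (5 total).

8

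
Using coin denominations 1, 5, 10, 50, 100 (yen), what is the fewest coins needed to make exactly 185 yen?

Use the largest denomination that fits, subtract, and repeat.
185 = 1×100 + 1×50 + 3×10 + 1×5
Total coins = 1 + 1 + 3 + 1 = 6

6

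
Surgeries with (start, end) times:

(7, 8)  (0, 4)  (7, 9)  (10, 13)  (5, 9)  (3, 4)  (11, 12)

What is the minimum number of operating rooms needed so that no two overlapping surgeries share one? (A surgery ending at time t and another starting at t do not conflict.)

3

starts: [0, 3, 5, 7, 7, 10, 11]
ends:   [4, 4, 8, 9, 9, 12, 13]
s0→1 s3→2 e4→1 e4→0 s5→1 s7→2 s7→3  — peak 3.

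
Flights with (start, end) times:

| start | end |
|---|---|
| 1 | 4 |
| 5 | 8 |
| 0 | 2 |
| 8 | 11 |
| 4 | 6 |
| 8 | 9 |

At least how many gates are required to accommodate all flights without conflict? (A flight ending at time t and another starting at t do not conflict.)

The answer is the maximum number of intervals overlapping at any instant.
starts: [0, 1, 4, 5, 8, 8]
ends:   [2, 4, 6, 8, 9, 11]
s0→1 s1→2  — peak 2.

2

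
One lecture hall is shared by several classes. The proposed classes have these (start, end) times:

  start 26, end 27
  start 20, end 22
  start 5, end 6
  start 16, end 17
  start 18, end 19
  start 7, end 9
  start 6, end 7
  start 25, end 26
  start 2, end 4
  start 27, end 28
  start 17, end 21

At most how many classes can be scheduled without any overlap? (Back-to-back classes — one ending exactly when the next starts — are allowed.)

10

Sort by end time and greedily take each interval whose start is ≥ the last chosen end.
By end time: (2,4), (5,6), (6,7), (7,9), (16,17), (18,19), (17,21), (20,22), (25,26), (26,27), (27,28).
Pick (2,4); next start ≥ 4 → (5,6); next start ≥ 6 → (6,7); next start ≥ 7 → (7,9); next start ≥ 9 → (16,17); next start ≥ 17 → (18,19); next start ≥ 19 → (20,22); next start ≥ 22 → (25,26); next start ≥ 26 → (26,27); next start ≥ 27 → (27,28).
Selected 10 classes.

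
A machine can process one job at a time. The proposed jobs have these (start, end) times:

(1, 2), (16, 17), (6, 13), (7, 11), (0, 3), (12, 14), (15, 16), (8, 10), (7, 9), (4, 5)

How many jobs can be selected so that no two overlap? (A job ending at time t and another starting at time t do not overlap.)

6

Sort by end time and greedily take each interval whose start is ≥ the last chosen end.
By end time: (1,2), (0,3), (4,5), (7,9), (8,10), (7,11), (6,13), (12,14), (15,16), (16,17).
Pick (1,2); next start ≥ 2 → (4,5); next start ≥ 5 → (7,9); next start ≥ 9 → (12,14); next start ≥ 14 → (15,16); next start ≥ 16 → (16,17).
Selected 6 jobs.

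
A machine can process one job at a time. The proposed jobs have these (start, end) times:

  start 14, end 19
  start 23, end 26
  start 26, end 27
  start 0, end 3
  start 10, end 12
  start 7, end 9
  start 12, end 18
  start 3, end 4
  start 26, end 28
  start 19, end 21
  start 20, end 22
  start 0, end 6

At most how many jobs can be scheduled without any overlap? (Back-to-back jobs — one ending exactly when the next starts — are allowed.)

By end time: (0,3), (3,4), (0,6), (7,9), (10,12), (12,18), (14,19), (19,21), (20,22), (23,26), (26,27), (26,28).
Pick (0,3); next start ≥ 3 → (3,4); next start ≥ 4 → (7,9); next start ≥ 9 → (10,12); next start ≥ 12 → (12,18); next start ≥ 18 → (19,21); next start ≥ 21 → (23,26); next start ≥ 26 → (26,27).
Selected 8 jobs.

8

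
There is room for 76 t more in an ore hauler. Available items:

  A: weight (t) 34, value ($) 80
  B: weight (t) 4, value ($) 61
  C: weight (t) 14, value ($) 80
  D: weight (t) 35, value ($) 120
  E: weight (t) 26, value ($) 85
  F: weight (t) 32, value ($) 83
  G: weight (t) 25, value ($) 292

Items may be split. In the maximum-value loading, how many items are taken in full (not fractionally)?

3

Sort by value per unit weight and fill in that order.
Order: B (61/4=15.25) > G (292/25=11.68) > C (80/14=5.71) > D (120/35=3.43) > E (85/26=3.27) > F (83/32=2.59) > A (80/34=2.35)
Fill: take B (4 @ 61) → take G (25 @ 292) → take C (14 @ 80) → take 33/35 of D → 113.14; 76/76 used.
3 item(s) taken whole; one partial (take 33/35 of D).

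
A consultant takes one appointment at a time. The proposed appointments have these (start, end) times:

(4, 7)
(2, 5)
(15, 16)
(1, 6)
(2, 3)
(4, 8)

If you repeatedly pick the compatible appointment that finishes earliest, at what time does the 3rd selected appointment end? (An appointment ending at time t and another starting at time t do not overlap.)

Order by finish time; keep every interval that doesn't clash with the previous kept one.
Sorted by end: (2,3)  (2,5)  (1,6)  (4,7)  (4,8)  (15,16)
take (2,3); take (4,7); skip (4,8); take (15,16).
Selected: (2,3) (4,7) (15,16)

16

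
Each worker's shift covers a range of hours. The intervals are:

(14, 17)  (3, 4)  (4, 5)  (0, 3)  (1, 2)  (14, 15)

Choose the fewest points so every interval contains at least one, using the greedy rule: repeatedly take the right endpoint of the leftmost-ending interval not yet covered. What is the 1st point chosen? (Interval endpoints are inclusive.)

Process intervals by earliest right end; each time one isn't hit yet, stab at its right endpoint.
By right end: [1,2]  [0,3]  [3,4]  [4,5]  [14,15]  [14,17]
[1,2] uncovered → point at 2; [3,4] uncovered → point at 4; [14,15] uncovered → point at 15.
Points: 2, 4, 15 (3 total).

2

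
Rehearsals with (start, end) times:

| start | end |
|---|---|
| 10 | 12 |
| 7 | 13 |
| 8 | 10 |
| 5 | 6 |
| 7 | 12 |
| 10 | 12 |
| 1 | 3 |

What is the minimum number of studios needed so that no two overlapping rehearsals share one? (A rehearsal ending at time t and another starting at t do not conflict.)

Count concurrent intervals with a sweep; the peak is the room count.
Events (time:±→running): 1:+→1 3:-→0 5:+→1 6:-→0 7:+→1 7:+→2 8:+→3 10:-→2 10:+→3 10:+→4 … peak 4.

4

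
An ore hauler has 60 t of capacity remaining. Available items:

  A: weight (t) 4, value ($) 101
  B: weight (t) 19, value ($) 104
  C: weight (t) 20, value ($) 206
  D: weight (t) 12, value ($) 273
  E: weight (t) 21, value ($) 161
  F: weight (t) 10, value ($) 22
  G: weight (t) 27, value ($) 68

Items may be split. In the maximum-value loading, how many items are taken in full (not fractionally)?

4

Order: A (101/4=25.25) > D (273/12=22.75) > C (206/20=10.30) > E (161/21=7.67) > B (104/19=5.47) > G (68/27=2.52) > F (22/10=2.20)
Fill: take A (4 @ 101) → take D (12 @ 273) → take C (20 @ 206) → take E (21 @ 161) → take 3/19 of B → 16.42; 60/60 used.
4 item(s) taken whole; one partial (take 3/19 of B).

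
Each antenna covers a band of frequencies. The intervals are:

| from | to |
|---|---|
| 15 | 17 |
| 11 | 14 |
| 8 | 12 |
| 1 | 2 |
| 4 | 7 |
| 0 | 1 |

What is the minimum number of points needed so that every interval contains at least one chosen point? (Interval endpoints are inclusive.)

4

Sort by right endpoint; whenever an interval is uncovered, place a point at its right end.
Sorted: [0,1] [1,2] [4,7] [8,12] [11,14] [15,17]
{[0,1],[1,2]} hit by 1; {[4,7]} hit by 7; {[8,12],[11,14]} hit by 12; {[15,17]} hit by 17.
Points: 1, 7, 12, 17 (4 total).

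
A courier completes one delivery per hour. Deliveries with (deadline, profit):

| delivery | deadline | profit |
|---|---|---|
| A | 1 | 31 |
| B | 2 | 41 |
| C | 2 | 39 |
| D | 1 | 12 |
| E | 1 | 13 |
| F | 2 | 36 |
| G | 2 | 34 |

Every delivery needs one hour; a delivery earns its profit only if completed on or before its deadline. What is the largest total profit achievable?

Sort by profit descending; place each in the latest free slot ≤ its deadline.
Profit order: B=41 C=39 F=36 G=34 A=31 E=13 D=12
Assign: B→slot 2, C→slot 1, F skipped, G skipped, A skipped, E skipped, D skipped.
Slots: [1:C] [2:B]
Profit = 39 + 41 = 80

80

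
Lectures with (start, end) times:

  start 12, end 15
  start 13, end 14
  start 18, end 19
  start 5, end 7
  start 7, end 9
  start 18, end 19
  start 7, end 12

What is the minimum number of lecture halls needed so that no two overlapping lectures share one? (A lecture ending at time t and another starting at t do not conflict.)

2

The answer is the maximum number of intervals overlapping at any instant.
starts: [5, 7, 7, 12, 13, 18, 18]
ends:   [7, 9, 12, 14, 15, 19, 19]
s5→1 e7→0 s7→1 s7→2  — peak 2.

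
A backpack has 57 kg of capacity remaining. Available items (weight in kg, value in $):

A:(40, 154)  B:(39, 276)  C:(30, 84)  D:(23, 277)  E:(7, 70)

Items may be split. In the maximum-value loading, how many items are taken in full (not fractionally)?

Sort by value per unit weight and fill in that order.
Ratios (sorted): D 12.04, E 10.00, B 7.08, A 3.85, C 2.80
take D (23 @ 277); take E (7 @ 70); take 27/39 of B → 191.08. Capacity used 57/57.
2 item(s) taken whole; one partial (take 27/39 of B).

2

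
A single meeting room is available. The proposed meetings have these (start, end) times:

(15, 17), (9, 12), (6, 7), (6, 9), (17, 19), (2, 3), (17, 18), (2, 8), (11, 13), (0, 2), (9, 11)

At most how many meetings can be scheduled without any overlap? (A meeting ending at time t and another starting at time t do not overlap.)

Order by finish time; keep every interval that doesn't clash with the previous kept one.
By end time: (0,2), (2,3), (6,7), (2,8), (6,9), (9,11), (9,12), (11,13), (15,17), (17,18), (17,19).
Pick (0,2); next start ≥ 2 → (2,3); next start ≥ 3 → (6,7); next start ≥ 7 → (9,11); next start ≥ 11 → (11,13); next start ≥ 13 → (15,17); next start ≥ 17 → (17,18).
Selected 7 meetings.

7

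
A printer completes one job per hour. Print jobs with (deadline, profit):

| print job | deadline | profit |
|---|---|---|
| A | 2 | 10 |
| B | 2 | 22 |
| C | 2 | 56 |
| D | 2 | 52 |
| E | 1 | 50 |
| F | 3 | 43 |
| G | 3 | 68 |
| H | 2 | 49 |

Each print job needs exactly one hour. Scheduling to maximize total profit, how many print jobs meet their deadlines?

Profit order: G=68 C=56 D=52 E=50 H=49 F=43 B=22 A=10
Assign: G→slot 3, C→slot 2, D→slot 1, E skipped, H skipped, F skipped, B skipped, A skipped.
Slots: [1:D] [2:C] [3:G]
3 of 8 scheduled.

3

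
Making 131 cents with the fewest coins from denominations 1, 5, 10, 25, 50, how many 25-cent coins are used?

1

131 = 2×50 + 1×25 + 1×5 + 1×1
Count of 25: 1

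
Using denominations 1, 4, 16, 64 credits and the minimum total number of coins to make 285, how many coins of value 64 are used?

4

Greedy: take as many of the largest coin as possible, then repeat with the remainder.
285 = 4×64 + 1×16 + 3×4 + 1×1
Count of 64: 4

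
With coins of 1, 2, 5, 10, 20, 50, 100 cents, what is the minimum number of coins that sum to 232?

232 = 2×100 + 1×20 + 1×10 + 1×2
Total coins = 2 + 1 + 1 + 1 = 5

5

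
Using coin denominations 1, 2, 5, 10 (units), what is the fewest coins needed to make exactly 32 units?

Use the largest denomination that fits, subtract, and repeat.
32 = 3×10 + 1×2
Total coins = 3 + 1 = 4

4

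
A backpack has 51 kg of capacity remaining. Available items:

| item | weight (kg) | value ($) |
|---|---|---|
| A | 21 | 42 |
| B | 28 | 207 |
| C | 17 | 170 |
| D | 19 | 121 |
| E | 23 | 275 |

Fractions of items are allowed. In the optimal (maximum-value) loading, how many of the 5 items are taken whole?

2

Ratios (sorted): E 11.96, C 10.00, B 7.39, D 6.37, A 2.00
take E (23 @ 275); take C (17 @ 170); take 11/28 of B → 81.32. Capacity used 51/51.
2 item(s) taken whole; one partial (take 11/28 of B).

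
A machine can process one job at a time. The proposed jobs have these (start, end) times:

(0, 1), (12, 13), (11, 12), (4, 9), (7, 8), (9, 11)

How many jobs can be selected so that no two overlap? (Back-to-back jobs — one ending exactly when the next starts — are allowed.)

5

Sorted by end: (0,1)  (7,8)  (4,9)  (9,11)  (11,12)  (12,13)
take (0,1); take (7,8); skip (4,9); take (9,11); take (11,12); take (12,13).
Selected 5 jobs.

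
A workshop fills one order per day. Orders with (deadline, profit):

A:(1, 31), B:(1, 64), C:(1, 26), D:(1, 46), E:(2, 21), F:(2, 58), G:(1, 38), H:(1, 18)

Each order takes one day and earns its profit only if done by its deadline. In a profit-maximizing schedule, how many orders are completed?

Profit order: B=64 F=58 D=46 G=38 A=31 C=26 E=21 H=18
Assign: B→slot 1, F→slot 2, D skipped, G skipped, A skipped, C skipped, E skipped, H skipped.
Slots: [1:B] [2:F]
2 of 8 scheduled.

2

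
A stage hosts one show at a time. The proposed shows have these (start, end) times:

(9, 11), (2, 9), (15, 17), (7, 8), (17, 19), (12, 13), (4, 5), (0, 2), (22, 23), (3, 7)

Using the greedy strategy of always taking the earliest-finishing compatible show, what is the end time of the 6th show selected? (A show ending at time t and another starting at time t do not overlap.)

By end time: (0,2), (4,5), (3,7), (7,8), (2,9), (9,11), (12,13), (15,17), (17,19), (22,23).
Pick (0,2); next start ≥ 2 → (4,5); next start ≥ 5 → (7,8); next start ≥ 8 → (9,11); next start ≥ 11 → (12,13); next start ≥ 13 → (15,17); next start ≥ 17 → (17,19); next start ≥ 19 → (22,23).
Selected: (0,2) (4,5) (7,8) (9,11) (12,13) (15,17) (17,19) (22,23)

17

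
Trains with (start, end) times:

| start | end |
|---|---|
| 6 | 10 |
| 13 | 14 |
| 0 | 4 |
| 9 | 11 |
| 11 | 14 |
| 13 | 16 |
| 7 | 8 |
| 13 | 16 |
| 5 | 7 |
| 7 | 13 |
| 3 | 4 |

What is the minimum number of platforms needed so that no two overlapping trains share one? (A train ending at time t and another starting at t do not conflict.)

4

starts: [0, 3, 5, 6, 7, 7, 9, 11, 13, 13, 13]
ends:   [4, 4, 7, 8, 10, 11, 13, 14, 14, 16, 16]
s0→1 s3→2 e4→1 e4→0 s5→1 s6→2 e7→1 s7→2 s7→3 e8→2 s9→3 e10→2 e11→1 s11→2 e13→1 s13→2 s13→3 s13→4  — peak 4.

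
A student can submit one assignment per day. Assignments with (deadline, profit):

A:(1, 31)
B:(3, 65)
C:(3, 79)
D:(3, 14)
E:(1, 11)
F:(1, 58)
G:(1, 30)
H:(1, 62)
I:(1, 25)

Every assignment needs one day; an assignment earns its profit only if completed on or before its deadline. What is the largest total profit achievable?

206

Profit order: C=79 B=65 H=62 F=58 A=31 G=30 I=25 D=14 E=11
Assign: C→slot 3, B→slot 2, H→slot 1, F skipped, A skipped, G skipped, I skipped, D skipped, E skipped.
Slots: [1:H] [2:B] [3:C]
Profit = 62 + 65 + 79 = 206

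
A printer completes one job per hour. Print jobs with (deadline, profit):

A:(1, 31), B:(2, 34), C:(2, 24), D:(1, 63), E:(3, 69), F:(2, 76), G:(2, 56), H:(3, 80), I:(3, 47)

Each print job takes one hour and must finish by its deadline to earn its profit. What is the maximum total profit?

Sort by profit descending; place each in the latest free slot ≤ its deadline.
By profit: H(d3,80), F(d2,76), E(d3,69), D(d1,63), G(d2,56), I(d3,47), B(d2,34), A(d1,31), C(d2,24)
H→slot 3; F→slot 2; E→slot 1; D skipped; G skipped; I skipped; B skipped; A skipped; C skipped.
Profit = 69 + 76 + 80 = 225

225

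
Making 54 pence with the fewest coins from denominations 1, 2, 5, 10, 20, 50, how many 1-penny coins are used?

54 − 1×50→4 − 2×2→0
Count of 1: 0

0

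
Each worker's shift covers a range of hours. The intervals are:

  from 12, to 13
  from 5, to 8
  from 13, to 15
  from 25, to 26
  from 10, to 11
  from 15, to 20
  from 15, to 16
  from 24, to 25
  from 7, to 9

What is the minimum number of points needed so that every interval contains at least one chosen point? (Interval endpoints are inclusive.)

Process intervals by earliest right end; each time one isn't hit yet, stab at its right endpoint.
By right end: [5,8]  [7,9]  [10,11]  [12,13]  [13,15]  [15,16]  [15,20]  [24,25]  [25,26]
[5,8] uncovered → point at 8; [10,11] uncovered → point at 11; [12,13] uncovered → point at 13; [15,16] uncovered → point at 16; [24,25] uncovered → point at 25.
Points: 8, 11, 13, 16, 25 (5 total).

5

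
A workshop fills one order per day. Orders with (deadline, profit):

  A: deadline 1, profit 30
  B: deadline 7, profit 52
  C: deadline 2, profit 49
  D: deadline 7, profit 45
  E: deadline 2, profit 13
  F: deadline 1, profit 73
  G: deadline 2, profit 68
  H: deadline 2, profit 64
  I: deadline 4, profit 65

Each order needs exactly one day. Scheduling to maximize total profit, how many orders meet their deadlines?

5

Profit order: F=73 G=68 I=65 H=64 B=52 C=49 D=45 A=30 E=13
Assign: F→slot 1, G→slot 2, I→slot 4, H skipped, B→slot 7, C skipped, D→slot 6, A skipped, E skipped.
Slots: [1:F] [2:G] [4:I] [6:D] [7:B]
5 of 9 scheduled.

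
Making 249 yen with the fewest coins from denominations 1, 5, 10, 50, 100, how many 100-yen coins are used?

2

249 = 2×100 + 4×10 + 1×5 + 4×1
Count of 100: 2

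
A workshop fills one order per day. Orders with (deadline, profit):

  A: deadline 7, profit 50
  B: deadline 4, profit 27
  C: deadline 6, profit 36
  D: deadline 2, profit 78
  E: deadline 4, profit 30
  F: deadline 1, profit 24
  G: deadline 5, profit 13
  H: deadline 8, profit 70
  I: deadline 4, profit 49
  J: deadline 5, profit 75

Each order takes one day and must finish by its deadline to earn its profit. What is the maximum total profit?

415

Profit order: D=78 J=75 H=70 A=50 I=49 C=36 E=30 B=27 F=24 G=13
Assign: D→slot 2, J→slot 5, H→slot 8, A→slot 7, I→slot 4, C→slot 6, E→slot 3, B→slot 1, F skipped, G skipped.
Slots: [1:B] [2:D] [3:E] [4:I] [5:J] [6:C] [7:A] [8:H]
Profit = 27 + 78 + 30 + 49 + 75 + 36 + 50 + 70 = 415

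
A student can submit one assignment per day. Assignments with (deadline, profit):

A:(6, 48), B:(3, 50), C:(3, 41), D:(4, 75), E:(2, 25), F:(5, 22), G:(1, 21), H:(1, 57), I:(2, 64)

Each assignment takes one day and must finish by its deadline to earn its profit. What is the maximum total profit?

316

Sort by profit descending; place each in the latest free slot ≤ its deadline.
By profit: D(d4,75), I(d2,64), H(d1,57), B(d3,50), A(d6,48), C(d3,41), E(d2,25), F(d5,22), G(d1,21)
D→slot 4; I→slot 2; H→slot 1; B→slot 3; A→slot 6; C skipped; E skipped; F→slot 5; G skipped.
Profit = 57 + 64 + 50 + 75 + 22 + 48 = 316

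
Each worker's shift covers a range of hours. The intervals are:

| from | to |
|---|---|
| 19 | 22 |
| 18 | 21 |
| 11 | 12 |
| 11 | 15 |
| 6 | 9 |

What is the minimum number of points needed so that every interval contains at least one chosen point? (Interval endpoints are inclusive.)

3

Sorted: [6,9] [11,12] [11,15] [18,21] [19,22]
{[6,9]} hit by 9; {[11,12],[11,15]} hit by 12; {[18,21],[19,22]} hit by 21.
Points: 9, 12, 21 (3 total).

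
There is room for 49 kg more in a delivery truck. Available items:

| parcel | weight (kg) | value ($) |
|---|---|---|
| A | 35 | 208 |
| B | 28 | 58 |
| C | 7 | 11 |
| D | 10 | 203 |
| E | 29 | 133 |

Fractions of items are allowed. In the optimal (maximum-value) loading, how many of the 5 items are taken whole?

2

Greedy by value/weight ratio, highest first.
Order: D (203/10=20.30) > A (208/35=5.94) > E (133/29=4.59) > B (58/28=2.07) > C (11/7=1.57)
Fill: take D (10 @ 203) → take A (35 @ 208) → take 4/29 of E → 18.34; 49/49 used.
2 item(s) taken whole; one partial (take 4/29 of E).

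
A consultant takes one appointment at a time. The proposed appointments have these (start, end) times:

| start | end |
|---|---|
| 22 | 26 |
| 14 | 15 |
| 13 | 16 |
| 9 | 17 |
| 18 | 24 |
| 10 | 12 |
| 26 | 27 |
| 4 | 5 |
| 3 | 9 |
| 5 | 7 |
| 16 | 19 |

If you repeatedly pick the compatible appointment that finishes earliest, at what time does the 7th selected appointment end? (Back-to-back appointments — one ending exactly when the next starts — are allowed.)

27

Sorted by end: (4,5)  (5,7)  (3,9)  (10,12)  (14,15)  (13,16)  (9,17)  (16,19)  (18,24)  (22,26)  (26,27)
take (4,5); take (5,7); take (10,12); take (14,15); skip (9,17); take (16,19); skip (18,24); take (22,26); take (26,27).
Selected: (4,5) (5,7) (10,12) (14,15) (16,19) (22,26) (26,27)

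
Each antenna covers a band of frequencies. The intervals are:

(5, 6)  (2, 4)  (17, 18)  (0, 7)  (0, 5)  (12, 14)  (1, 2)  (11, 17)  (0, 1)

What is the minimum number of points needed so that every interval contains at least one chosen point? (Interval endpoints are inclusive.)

5

Process intervals by earliest right end; each time one isn't hit yet, stab at its right endpoint.
By right end: [0,1]  [1,2]  [2,4]  [0,5]  [5,6]  [0,7]  [12,14]  [11,17]  [17,18]
[0,1] uncovered → point at 1; [2,4] uncovered → point at 4; [5,6] uncovered → point at 6; [12,14] uncovered → point at 14; [17,18] uncovered → point at 18.
Points: 1, 4, 6, 14, 18 (5 total).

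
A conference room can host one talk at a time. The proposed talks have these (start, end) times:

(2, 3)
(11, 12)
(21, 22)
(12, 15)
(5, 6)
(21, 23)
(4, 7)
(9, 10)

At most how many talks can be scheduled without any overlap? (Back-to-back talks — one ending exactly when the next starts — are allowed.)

Order by finish time; keep every interval that doesn't clash with the previous kept one.
Sorted by end: (2,3)  (5,6)  (4,7)  (9,10)  (11,12)  (12,15)  (21,22)  (21,23)
take (2,3); take (5,6); take (9,10); take (11,12); take (12,15); take (21,22).
Selected 6 talks.

6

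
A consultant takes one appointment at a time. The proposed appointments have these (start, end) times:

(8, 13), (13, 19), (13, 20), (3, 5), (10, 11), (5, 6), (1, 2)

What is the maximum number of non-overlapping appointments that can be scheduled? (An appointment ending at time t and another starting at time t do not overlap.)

5

By end time: (1,2), (3,5), (5,6), (10,11), (8,13), (13,19), (13,20).
Pick (1,2); next start ≥ 2 → (3,5); next start ≥ 5 → (5,6); next start ≥ 6 → (10,11); next start ≥ 11 → (13,19).
Selected 5 appointments.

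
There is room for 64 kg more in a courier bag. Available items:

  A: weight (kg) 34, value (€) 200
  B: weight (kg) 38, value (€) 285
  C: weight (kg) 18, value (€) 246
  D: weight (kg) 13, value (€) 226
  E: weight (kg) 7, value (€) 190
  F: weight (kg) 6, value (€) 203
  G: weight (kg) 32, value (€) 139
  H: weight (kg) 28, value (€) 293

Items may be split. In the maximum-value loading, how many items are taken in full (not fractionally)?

4

Ratios (sorted): F 33.83, E 27.14, D 17.38, C 13.67, H 10.46, B 7.50, A 5.88, G 4.34
take F (6 @ 203); take E (7 @ 190); take D (13 @ 226); take C (18 @ 246); take 20/28 of H → 209.29. Capacity used 64/64.
4 item(s) taken whole; one partial (take 20/28 of H).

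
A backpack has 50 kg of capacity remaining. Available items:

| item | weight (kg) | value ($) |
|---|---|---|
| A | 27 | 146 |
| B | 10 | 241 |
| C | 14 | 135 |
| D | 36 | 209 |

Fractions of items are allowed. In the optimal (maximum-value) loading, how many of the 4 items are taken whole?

2

Ratios (sorted): B 24.10, C 9.64, D 5.81, A 5.41
take B (10 @ 241); take C (14 @ 135); take 26/36 of D → 150.94. Capacity used 50/50.
2 item(s) taken whole; one partial (take 26/36 of D).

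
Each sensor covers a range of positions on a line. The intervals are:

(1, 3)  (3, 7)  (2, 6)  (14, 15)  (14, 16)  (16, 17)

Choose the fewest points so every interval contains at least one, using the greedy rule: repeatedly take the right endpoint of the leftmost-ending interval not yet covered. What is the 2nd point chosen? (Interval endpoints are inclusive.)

Sort by right endpoint; whenever an interval is uncovered, place a point at its right end.
Sorted: [1,3] [2,6] [3,7] [14,15] [14,16] [16,17]
{[1,3],[2,6],[3,7]} hit by 3; {[14,15],[14,16]} hit by 15; {[16,17]} hit by 17.
Points: 3, 15, 17 (3 total).

15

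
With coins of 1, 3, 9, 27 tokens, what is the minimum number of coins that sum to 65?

Use the largest denomination that fits, subtract, and repeat.
65 − 2×27→11 − 1×9→2 − 2×1→0
Total coins = 2 + 1 + 2 = 5

5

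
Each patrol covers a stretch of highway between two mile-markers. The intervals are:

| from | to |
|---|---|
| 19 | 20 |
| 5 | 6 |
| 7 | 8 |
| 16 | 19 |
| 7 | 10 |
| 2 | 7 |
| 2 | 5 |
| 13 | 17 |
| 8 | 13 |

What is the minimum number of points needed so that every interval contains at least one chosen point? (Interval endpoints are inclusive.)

4

Sort by right endpoint; whenever an interval is uncovered, place a point at its right end.
By right end: [2,5]  [5,6]  [2,7]  [7,8]  [7,10]  [8,13]  [13,17]  [16,19]  [19,20]
[2,5] uncovered → point at 5; [7,8] uncovered → point at 8; [13,17] uncovered → point at 17; [19,20] uncovered → point at 20.
Points: 5, 8, 17, 20 (4 total).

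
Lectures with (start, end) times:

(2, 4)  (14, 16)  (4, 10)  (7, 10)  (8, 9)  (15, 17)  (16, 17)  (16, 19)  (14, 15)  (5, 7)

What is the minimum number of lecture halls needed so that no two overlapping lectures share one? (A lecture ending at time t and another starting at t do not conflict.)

starts: [2, 4, 5, 7, 8, 14, 14, 15, 16, 16]
ends:   [4, 7, 9, 10, 10, 15, 16, 17, 17, 19]
s2→1 e4→0 s4→1 s5→2 e7→1 s7→2 s8→3  — peak 3.

3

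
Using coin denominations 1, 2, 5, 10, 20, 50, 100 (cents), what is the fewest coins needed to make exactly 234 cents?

6

234 = 2×100 + 1×20 + 1×10 + 2×2
Total coins = 2 + 1 + 1 + 2 = 6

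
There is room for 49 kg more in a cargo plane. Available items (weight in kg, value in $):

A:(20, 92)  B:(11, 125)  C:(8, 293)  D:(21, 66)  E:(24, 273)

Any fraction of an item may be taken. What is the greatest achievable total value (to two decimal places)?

Order: C (293/8=36.62) > E (273/24=11.38) > B (125/11=11.36) > A (92/20=4.60) > D (66/21=3.14)
Fill: take C (8 @ 293) → take E (24 @ 273) → take B (11 @ 125) → take 6/20 of A → 27.60; 49/49 used.
Total value = 718.60

718.60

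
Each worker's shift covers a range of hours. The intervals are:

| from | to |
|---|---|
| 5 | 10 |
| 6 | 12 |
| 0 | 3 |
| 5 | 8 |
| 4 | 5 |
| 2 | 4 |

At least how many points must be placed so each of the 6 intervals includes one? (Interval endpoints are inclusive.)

Process intervals by earliest right end; each time one isn't hit yet, stab at its right endpoint.
Sorted: [0,3] [2,4] [4,5] [5,8] [5,10] [6,12]
{[0,3],[2,4]} hit by 3; {[4,5],[5,8],[5,10]} hit by 5; {[6,12]} hit by 12.
Points: 3, 5, 12 (3 total).

3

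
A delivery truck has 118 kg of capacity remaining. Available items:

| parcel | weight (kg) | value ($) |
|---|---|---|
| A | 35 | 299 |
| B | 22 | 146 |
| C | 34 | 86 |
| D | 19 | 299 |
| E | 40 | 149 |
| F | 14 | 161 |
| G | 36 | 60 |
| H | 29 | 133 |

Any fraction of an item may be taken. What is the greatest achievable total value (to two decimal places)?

1033.41

Order: D (299/19=15.74) > F (161/14=11.50) > A (299/35=8.54) > B (146/22=6.64) > H (133/29=4.59) > E (149/40=3.73) > C (86/34=2.53) > G (60/36=1.67)
Fill: take D (19 @ 299) → take F (14 @ 161) → take A (35 @ 299) → take B (22 @ 146) → take 28/29 of H → 128.41; 118/118 used.
Total value = 1033.41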